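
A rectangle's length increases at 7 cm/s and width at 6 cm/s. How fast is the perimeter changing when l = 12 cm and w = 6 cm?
26 cm/s

P = 2(l + w)
dP/dt = 2(dl/dt + dw/dt) = 2(7 + 6) = 26 cm/s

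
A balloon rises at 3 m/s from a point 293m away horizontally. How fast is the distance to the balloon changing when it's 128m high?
384√102233/102233 ≈ 1.201 m/s

z² = 293² + y²
z = √(293² + 128²) = √102233
dz/dt = y/z · dy/dt = 128/√102233 · 3 = 384√102233/102233 ≈ 1.201 m/s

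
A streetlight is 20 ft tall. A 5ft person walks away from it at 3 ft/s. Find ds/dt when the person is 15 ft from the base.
1 ft/s

By similar triangles: 20/(x+s) = 5/s
Solving: s = 5x/15
ds/dt = 5/15 · dx/dt = 1/3 · 3 = 1 ft/s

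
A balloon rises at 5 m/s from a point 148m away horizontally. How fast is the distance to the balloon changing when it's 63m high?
315√25873/25873 ≈ 1.958 m/s

z² = 148² + y²
z = √(148² + 63²) = √25873
dz/dt = y/z · dy/dt = 63/√25873 · 5 = 315√25873/25873 ≈ 1.958 m/s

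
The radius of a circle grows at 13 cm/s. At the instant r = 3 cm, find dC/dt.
26π cm/s

C = 2πr
dC/dt = 2π · dr/dt = 2π · 13 = 26π cm/s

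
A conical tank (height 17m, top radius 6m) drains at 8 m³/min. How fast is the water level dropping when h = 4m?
289/(72π) ≈ 1.278 m/min

r/h = 6/17, so r = (6/17)h
V = (1/3)πr²h = (1/3)π((6/17)h)²h = (12/289)πh³
dV/dh = (36/289)πh²
dh/dt = (dV/dt)/(dV/dh) = -8/((36/289)π·4²) = -289/(72π) m/min
The level is dropping at 289/(72π) ≈ 1.278 m/min.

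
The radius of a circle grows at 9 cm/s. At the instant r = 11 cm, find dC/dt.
18π cm/s

C = 2πr
dC/dt = 2π · dr/dt = 2π · 9 = 18π cm/s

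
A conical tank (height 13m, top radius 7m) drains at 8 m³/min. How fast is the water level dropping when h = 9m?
1352/(3969π) ≈ 0.1084 m/min

r/h = 7/13, so r = (7/13)h
V = (1/3)πr²h = (1/3)π((7/13)h)²h = (49/507)πh³
dV/dh = (49/169)πh²
dh/dt = (dV/dt)/(dV/dh) = -8/((49/169)π·9²) = -1352/(3969π) m/min
The level is dropping at 1352/(3969π) ≈ 0.1084 m/min.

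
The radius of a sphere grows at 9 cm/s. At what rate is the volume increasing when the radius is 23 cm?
19044π cm³/s

V = (4/3)πr³
dV/dt = dV/dr · dr/dt = 4πr² · 9
At r = 23: dV/dt = 19044π cm³/s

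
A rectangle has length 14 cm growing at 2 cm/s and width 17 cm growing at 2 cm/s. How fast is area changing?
62 cm²/s

A = lw
dA/dt = w·dl/dt + l·dw/dt = 17·2 + 14·2 = 62 cm²/s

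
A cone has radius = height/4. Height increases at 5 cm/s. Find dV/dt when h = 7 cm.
245π/16 cm³/s

V = (1/3)π(h/4)²h = πh³/48
dV/dt = πh²/16 · 5
At h = 7: dV/dt = 245π/16 cm³/s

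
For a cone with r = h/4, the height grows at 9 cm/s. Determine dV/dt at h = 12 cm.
81π cm³/s

V = (1/3)π(h/4)²h = πh³/48
dV/dt = πh²/16 · 9
At h = 12: dV/dt = 81π cm³/s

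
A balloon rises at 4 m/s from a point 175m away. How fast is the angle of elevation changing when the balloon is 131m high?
0.014649 rad/s

tan(θ) = y/175
sec²(θ) · dθ/dt = (1/175) · dy/dt
dθ/dt = cos²(θ)/175 · 4 = 175/(175² + 131²) · 4
dθ/dt = 0.014649 rad/s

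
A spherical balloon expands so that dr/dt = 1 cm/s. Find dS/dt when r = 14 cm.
112π cm²/s

S = 4πr²
dS/dt = dS/dr · dr/dt = 8πr · 1
At r = 14: dS/dt = 112π cm²/s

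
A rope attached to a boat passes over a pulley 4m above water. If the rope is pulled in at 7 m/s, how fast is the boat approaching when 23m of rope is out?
161√57/171 ≈ 7.108 m/s

rope² = x² + 4²
x = √(23² - 4²) = 3√57
dx/dt = (rope/x) · d(rope)/dt = (23/(3√57)) · (-7) = -161√57/171 m/s
The boat approaches at 161√57/171 ≈ 7.108 m/s.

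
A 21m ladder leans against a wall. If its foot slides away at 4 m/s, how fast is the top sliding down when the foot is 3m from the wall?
√3/3 ≈ 0.5774 m/s

x² + y² = 21²
2x·dx/dt + 2y·dy/dt = 0
dy/dt = -x/y · dx/dt = -3/(12√3) · 4 = -√3/3 m/s
The top is descending at √3/3 ≈ 0.5774 m/s.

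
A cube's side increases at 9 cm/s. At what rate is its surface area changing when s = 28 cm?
3024 cm²/s

A = 6s²
dA/dt = 12s · ds/dt = 12·28·9 = 3024 cm²/s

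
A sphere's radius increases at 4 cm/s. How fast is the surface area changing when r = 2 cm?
64π cm²/s

S = 4πr²
dS/dt = dS/dr · dr/dt = 8πr · 4
At r = 2: dS/dt = 64π cm²/s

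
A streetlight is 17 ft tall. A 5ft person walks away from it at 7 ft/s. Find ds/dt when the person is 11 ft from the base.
35/12 ft/s

By similar triangles: 17/(x+s) = 5/s
Solving: s = 5x/12
ds/dt = 5/12 · dx/dt = 5/12 · 7 = 35/12 ft/s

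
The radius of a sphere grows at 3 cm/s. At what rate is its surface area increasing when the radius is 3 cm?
72π cm²/s

S = 4πr²
dS/dt = dS/dr · dr/dt = 8πr · 3
At r = 3: dS/dt = 72π cm²/s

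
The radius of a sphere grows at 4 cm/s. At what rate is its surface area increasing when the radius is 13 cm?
416π cm²/s

S = 4πr²
dS/dt = dS/dr · dr/dt = 8πr · 4
At r = 13: dS/dt = 416π cm²/s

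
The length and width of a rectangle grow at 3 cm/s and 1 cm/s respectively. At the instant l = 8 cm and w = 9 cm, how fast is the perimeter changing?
8 cm/s

P = 2(l + w)
dP/dt = 2(dl/dt + dw/dt) = 2(3 + 1) = 8 cm/s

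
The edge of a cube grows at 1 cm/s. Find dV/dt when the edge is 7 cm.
147 cm³/s

V = s³
dV/dt = 3s² · ds/dt = 3·7²·1 = 147 cm³/s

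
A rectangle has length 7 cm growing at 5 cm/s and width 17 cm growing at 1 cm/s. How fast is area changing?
92 cm²/s

A = lw
dA/dt = w·dl/dt + l·dw/dt = 17·5 + 7·1 = 92 cm²/s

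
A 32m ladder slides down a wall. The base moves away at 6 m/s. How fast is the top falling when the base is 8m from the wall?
2√15/5 ≈ 1.549 m/s

x² + y² = 32²
2x·dx/dt + 2y·dy/dt = 0
dy/dt = -x/y · dx/dt = -8/(8√15) · 6 = -2√15/5 m/s
The top is descending at 2√15/5 ≈ 1.549 m/s.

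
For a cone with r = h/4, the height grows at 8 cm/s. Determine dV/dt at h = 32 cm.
512π cm³/s

V = (1/3)π(h/4)²h = πh³/48
dV/dt = πh²/16 · 8
At h = 32: dV/dt = 512π cm³/s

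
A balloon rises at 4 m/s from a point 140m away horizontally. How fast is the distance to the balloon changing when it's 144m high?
144√2521/2521 ≈ 2.868 m/s

z² = 140² + y²
z = √(140² + 144²) = 4√2521
dz/dt = y/z · dy/dt = 144/(4√2521) · 4 = 144√2521/2521 ≈ 2.868 m/s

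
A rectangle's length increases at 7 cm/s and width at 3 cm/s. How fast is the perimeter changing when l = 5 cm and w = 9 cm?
20 cm/s

P = 2(l + w)
dP/dt = 2(dl/dt + dw/dt) = 2(7 + 3) = 20 cm/s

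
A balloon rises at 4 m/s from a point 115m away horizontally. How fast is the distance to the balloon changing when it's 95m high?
38√890/445 ≈ 2.548 m/s

z² = 115² + y²
z = √(115² + 95²) = 5√890
dz/dt = y/z · dy/dt = 95/(5√890) · 4 = 38√890/445 ≈ 2.548 m/s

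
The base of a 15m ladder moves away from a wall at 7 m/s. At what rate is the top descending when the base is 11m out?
77√26/52 ≈ 7.55 m/s

x² + y² = 15²
2x·dx/dt + 2y·dy/dt = 0
dy/dt = -x/y · dx/dt = -11/(2√26) · 7 = -77√26/52 m/s
The top is descending at 77√26/52 ≈ 7.55 m/s.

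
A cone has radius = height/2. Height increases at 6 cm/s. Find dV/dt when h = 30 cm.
1350π cm³/s

V = (1/3)π(h/2)²h = πh³/12
dV/dt = πh²/4 · 6
At h = 30: dV/dt = 1350π cm³/s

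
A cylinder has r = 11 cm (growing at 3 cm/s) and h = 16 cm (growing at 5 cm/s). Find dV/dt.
1661π cm³/s

V = πr²h
dV/dt = 2πrh·dr/dt + πr²·dh/dt
= 2π(11)(16)(3) + π(11)²(5)
= 1661π cm³/s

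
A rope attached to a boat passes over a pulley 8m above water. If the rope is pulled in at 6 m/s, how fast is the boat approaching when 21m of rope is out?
126√377/377 ≈ 6.489 m/s

rope² = x² + 8²
x = √(21² - 8²) = √377
dx/dt = (rope/x) · d(rope)/dt = (21/√377) · (-6) = -126√377/377 m/s
The boat approaches at 126√377/377 ≈ 6.489 m/s.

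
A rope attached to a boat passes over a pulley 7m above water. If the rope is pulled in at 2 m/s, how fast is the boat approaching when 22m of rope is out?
44√435/435 ≈ 2.11 m/s

rope² = x² + 7²
x = √(22² - 7²) = √435
dx/dt = (rope/x) · d(rope)/dt = (22/√435) · (-2) = -44√435/435 m/s
The boat approaches at 44√435/435 ≈ 2.11 m/s.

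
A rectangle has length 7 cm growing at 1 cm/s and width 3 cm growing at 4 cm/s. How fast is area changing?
31 cm²/s

A = lw
dA/dt = w·dl/dt + l·dw/dt = 3·1 + 7·4 = 31 cm²/s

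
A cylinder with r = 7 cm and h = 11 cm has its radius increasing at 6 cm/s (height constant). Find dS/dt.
300π cm²/s

S = 2πrh + 2πr² (lateral + bases)
dS/dt = (2πh + 4πr)·dr/dt = (2π·11 + 4π·7)·6
= 300π cm²/s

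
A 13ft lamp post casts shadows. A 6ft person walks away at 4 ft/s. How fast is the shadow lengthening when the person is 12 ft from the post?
24/7 ft/s

By similar triangles: 13/(x+s) = 6/s
Solving: s = 6x/7
ds/dt = 6/7 · dx/dt = 6/7 · 4 = 24/7 ft/s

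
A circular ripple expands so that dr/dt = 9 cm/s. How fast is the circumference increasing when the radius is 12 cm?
18π cm/s

C = 2πr
dC/dt = 2π · dr/dt = 2π · 9 = 18π cm/s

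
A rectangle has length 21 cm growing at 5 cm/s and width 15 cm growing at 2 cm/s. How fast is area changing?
117 cm²/s

A = lw
dA/dt = w·dl/dt + l·dw/dt = 15·5 + 21·2 = 117 cm²/s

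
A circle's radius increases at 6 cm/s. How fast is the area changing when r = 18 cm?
216π cm²/s

A = πr²
dA/dt = 2πr · dr/dt = 2π(18)(6) = 216π cm²/s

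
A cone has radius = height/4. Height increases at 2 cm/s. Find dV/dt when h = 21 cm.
441π/8 cm³/s

V = (1/3)π(h/4)²h = πh³/48
dV/dt = πh²/16 · 2
At h = 21: dV/dt = 441π/8 cm³/s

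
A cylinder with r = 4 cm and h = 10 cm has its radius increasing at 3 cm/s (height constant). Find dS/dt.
108π cm²/s

S = 2πrh + 2πr² (lateral + bases)
dS/dt = (2πh + 4πr)·dr/dt = (2π·10 + 4π·4)·3
= 108π cm²/s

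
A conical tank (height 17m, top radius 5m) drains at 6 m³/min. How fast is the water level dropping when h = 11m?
1734/(3025π) ≈ 0.1825 m/min

r/h = 5/17, so r = (5/17)h
V = (1/3)πr²h = (1/3)π((5/17)h)²h = (25/867)πh³
dV/dh = (25/289)πh²
dh/dt = (dV/dt)/(dV/dh) = -6/((25/289)π·11²) = -1734/(3025π) m/min
The level is dropping at 1734/(3025π) ≈ 0.1825 m/min.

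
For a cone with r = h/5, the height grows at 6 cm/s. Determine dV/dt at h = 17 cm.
1734π/25 cm³/s

V = (1/3)π(h/5)²h = πh³/75
dV/dt = πh²/25 · 6
At h = 17: dV/dt = 1734π/25 cm³/s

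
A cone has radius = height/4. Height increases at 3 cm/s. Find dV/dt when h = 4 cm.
3π cm³/s

V = (1/3)π(h/4)²h = πh³/48
dV/dt = πh²/16 · 3
At h = 4: dV/dt = 3π cm³/s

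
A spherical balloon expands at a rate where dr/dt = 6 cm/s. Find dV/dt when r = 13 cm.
4056π cm³/s

V = (4/3)πr³
dV/dt = dV/dr · dr/dt = 4πr² · 6
At r = 13: dV/dt = 4056π cm³/s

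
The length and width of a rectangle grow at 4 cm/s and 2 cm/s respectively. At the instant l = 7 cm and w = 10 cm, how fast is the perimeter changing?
12 cm/s

P = 2(l + w)
dP/dt = 2(dl/dt + dw/dt) = 2(4 + 2) = 12 cm/s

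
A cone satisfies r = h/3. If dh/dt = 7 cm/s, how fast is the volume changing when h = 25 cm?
4375π/9 cm³/s

V = (1/3)π(h/3)²h = πh³/27
dV/dt = πh²/9 · 7
At h = 25: dV/dt = 4375π/9 cm³/s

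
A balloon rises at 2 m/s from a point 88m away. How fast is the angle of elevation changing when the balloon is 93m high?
0.010736 rad/s

tan(θ) = y/88
sec²(θ) · dθ/dt = (1/88) · dy/dt
dθ/dt = cos²(θ)/88 · 2 = 88/(88² + 93²) · 2
dθ/dt = 0.010736 rad/s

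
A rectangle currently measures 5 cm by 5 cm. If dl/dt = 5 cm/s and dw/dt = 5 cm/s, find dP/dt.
20 cm/s

P = 2(l + w)
dP/dt = 2(dl/dt + dw/dt) = 2(5 + 5) = 20 cm/s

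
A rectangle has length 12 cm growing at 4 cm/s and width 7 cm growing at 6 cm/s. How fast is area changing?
100 cm²/s

A = lw
dA/dt = w·dl/dt + l·dw/dt = 7·4 + 12·6 = 100 cm²/s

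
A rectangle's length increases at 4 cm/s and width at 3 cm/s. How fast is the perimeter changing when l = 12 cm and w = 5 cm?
14 cm/s

P = 2(l + w)
dP/dt = 2(dl/dt + dw/dt) = 2(4 + 3) = 14 cm/s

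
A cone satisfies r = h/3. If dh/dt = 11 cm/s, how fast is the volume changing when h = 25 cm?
6875π/9 cm³/s

V = (1/3)π(h/3)²h = πh³/27
dV/dt = πh²/9 · 11
At h = 25: dV/dt = 6875π/9 cm³/s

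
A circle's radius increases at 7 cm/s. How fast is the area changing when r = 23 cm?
322π cm²/s

A = πr²
dA/dt = 2πr · dr/dt = 2π(23)(7) = 322π cm²/s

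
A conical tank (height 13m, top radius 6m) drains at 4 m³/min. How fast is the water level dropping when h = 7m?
169/(441π) ≈ 0.122 m/min

r/h = 6/13, so r = (6/13)h
V = (1/3)πr²h = (1/3)π((6/13)h)²h = (12/169)πh³
dV/dh = (36/169)πh²
dh/dt = (dV/dt)/(dV/dh) = -4/((36/169)π·7²) = -169/(441π) m/min
The level is dropping at 169/(441π) ≈ 0.122 m/min.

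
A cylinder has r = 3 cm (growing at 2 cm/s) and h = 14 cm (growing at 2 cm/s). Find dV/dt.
186π cm³/s

V = πr²h
dV/dt = 2πrh·dr/dt + πr²·dh/dt
= 2π(3)(14)(2) + π(3)²(2)
= 186π cm³/s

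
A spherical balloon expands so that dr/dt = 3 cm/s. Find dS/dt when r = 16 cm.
384π cm²/s

S = 4πr²
dS/dt = dS/dr · dr/dt = 8πr · 3
At r = 16: dS/dt = 384π cm²/s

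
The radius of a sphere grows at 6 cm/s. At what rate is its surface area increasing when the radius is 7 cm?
336π cm²/s

S = 4πr²
dS/dt = dS/dr · dr/dt = 8πr · 6
At r = 7: dS/dt = 336π cm²/s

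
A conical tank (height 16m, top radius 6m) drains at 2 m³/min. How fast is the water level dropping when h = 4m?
8/(9π) ≈ 0.2829 m/min

r/h = 6/16, so r = (3/8)h
V = (1/3)πr²h = (1/3)π((3/8)h)²h = (3/64)πh³
dV/dh = (9/64)πh²
dh/dt = (dV/dt)/(dV/dh) = -2/((9/64)π·4²) = -8/(9π) m/min
The level is dropping at 8/(9π) ≈ 0.2829 m/min.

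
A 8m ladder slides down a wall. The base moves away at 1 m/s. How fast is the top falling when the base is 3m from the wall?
3√55/55 ≈ 0.4045 m/s

x² + y² = 8²
2x·dx/dt + 2y·dy/dt = 0
dy/dt = -x/y · dx/dt = -3/√55 · 1 = -3√55/55 m/s
The top is descending at 3√55/55 ≈ 0.4045 m/s.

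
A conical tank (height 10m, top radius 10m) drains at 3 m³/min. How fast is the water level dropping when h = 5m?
3/(25π) ≈ 0.0382 m/min

r/h = 10/10, so r = h
V = (1/3)πr²h = (1/3)π(h)²h = (1/3)πh³
dV/dh = πh²
dh/dt = (dV/dt)/(dV/dh) = -3/(π·5²) = -3/(25π) m/min
The level is dropping at 3/(25π) ≈ 0.0382 m/min.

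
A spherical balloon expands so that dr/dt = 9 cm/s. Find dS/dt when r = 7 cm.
504π cm²/s

S = 4πr²
dS/dt = dS/dr · dr/dt = 8πr · 9
At r = 7: dS/dt = 504π cm²/s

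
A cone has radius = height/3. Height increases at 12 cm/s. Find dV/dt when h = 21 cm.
588π cm³/s

V = (1/3)π(h/3)²h = πh³/27
dV/dt = πh²/9 · 12
At h = 21: dV/dt = 588π cm³/s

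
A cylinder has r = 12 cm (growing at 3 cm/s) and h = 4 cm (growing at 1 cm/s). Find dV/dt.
432π cm³/s

V = πr²h
dV/dt = 2πrh·dr/dt + πr²·dh/dt
= 2π(12)(4)(3) + π(12)²(1)
= 432π cm³/s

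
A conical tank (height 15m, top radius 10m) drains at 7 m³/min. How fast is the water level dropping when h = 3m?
7/(4π) ≈ 0.557 m/min

r/h = 10/15, so r = (2/3)h
V = (1/3)πr²h = (1/3)π((2/3)h)²h = (4/27)πh³
dV/dh = (4/9)πh²
dh/dt = (dV/dt)/(dV/dh) = -7/((4/9)π·3²) = -7/(4π) m/min
The level is dropping at 7/(4π) ≈ 0.557 m/min.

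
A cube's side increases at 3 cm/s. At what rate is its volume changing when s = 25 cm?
5625 cm³/s

V = s³
dV/dt = 3s² · ds/dt = 3·25²·3 = 5625 cm³/s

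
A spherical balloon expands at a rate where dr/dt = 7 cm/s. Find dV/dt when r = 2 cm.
112π cm³/s

V = (4/3)πr³
dV/dt = dV/dr · dr/dt = 4πr² · 7
At r = 2: dV/dt = 112π cm³/s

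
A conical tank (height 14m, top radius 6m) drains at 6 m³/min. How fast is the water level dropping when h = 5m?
98/(75π) ≈ 0.4159 m/min

r/h = 6/14, so r = (3/7)h
V = (1/3)πr²h = (1/3)π((3/7)h)²h = (3/49)πh³
dV/dh = (9/49)πh²
dh/dt = (dV/dt)/(dV/dh) = -6/((9/49)π·5²) = -98/(75π) m/min
The level is dropping at 98/(75π) ≈ 0.4159 m/min.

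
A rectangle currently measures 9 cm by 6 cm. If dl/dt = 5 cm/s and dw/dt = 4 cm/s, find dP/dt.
18 cm/s

P = 2(l + w)
dP/dt = 2(dl/dt + dw/dt) = 2(5 + 4) = 18 cm/s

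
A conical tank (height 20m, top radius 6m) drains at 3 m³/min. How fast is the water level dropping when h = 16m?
25/(192π) ≈ 0.04145 m/min

r/h = 6/20, so r = (3/10)h
V = (1/3)πr²h = (1/3)π((3/10)h)²h = (3/100)πh³
dV/dh = (9/100)πh²
dh/dt = (dV/dt)/(dV/dh) = -3/((9/100)π·16²) = -25/(192π) m/min
The level is dropping at 25/(192π) ≈ 0.04145 m/min.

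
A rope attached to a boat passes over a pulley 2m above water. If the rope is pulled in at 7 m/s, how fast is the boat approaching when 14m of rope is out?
49√3/12 ≈ 7.073 m/s

rope² = x² + 2²
x = √(14² - 2²) = 8√3
dx/dt = (rope/x) · d(rope)/dt = (14/(8√3)) · (-7) = -49√3/12 m/s
The boat approaches at 49√3/12 ≈ 7.073 m/s.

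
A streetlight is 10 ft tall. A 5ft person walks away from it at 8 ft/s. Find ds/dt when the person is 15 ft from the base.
8 ft/s

By similar triangles: 10/(x+s) = 5/s
Solving: s = 5x/5
ds/dt = 5/5 · dx/dt = 1 · 8 = 8 ft/s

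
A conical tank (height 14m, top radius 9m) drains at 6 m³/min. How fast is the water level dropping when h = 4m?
49/(54π) ≈ 0.2888 m/min

r/h = 9/14, so r = (9/14)h
V = (1/3)πr²h = (1/3)π((9/14)h)²h = (27/196)πh³
dV/dh = (81/196)πh²
dh/dt = (dV/dt)/(dV/dh) = -6/((81/196)π·4²) = -49/(54π) m/min
The level is dropping at 49/(54π) ≈ 0.2888 m/min.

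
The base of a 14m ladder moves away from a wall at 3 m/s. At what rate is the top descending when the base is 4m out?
2√5/5 ≈ 0.8944 m/s

x² + y² = 14²
2x·dx/dt + 2y·dy/dt = 0
dy/dt = -x/y · dx/dt = -4/(6√5) · 3 = -2√5/5 m/s
The top is descending at 2√5/5 ≈ 0.8944 m/s.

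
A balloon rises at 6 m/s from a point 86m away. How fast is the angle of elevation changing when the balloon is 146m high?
0.017972 rad/s

tan(θ) = y/86
sec²(θ) · dθ/dt = (1/86) · dy/dt
dθ/dt = cos²(θ)/86 · 6 = 86/(86² + 146²) · 6
dθ/dt = 0.017972 rad/s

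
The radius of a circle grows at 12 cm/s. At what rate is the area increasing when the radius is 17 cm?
408π cm²/s

A = πr²
dA/dt = 2πr · dr/dt = 2π(17)(12) = 408π cm²/s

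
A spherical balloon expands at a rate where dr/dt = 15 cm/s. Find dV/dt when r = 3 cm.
540π cm³/s

V = (4/3)πr³
dV/dt = dV/dr · dr/dt = 4πr² · 15
At r = 3: dV/dt = 540π cm³/s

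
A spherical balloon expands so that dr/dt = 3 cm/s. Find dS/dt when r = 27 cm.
648π cm²/s

S = 4πr²
dS/dt = dS/dr · dr/dt = 8πr · 3
At r = 27: dS/dt = 648π cm²/s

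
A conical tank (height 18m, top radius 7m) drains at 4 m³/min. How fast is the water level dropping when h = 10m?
324/(1225π) ≈ 0.08419 m/min

r/h = 7/18, so r = (7/18)h
V = (1/3)πr²h = (1/3)π((7/18)h)²h = (49/972)πh³
dV/dh = (49/324)πh²
dh/dt = (dV/dt)/(dV/dh) = -4/((49/324)π·10²) = -324/(1225π) m/min
The level is dropping at 324/(1225π) ≈ 0.08419 m/min.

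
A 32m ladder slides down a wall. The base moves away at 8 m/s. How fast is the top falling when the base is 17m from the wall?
136√15/105 ≈ 5.016 m/s

x² + y² = 32²
2x·dx/dt + 2y·dy/dt = 0
dy/dt = -x/y · dx/dt = -17/(7√15) · 8 = -136√15/105 m/s
The top is descending at 136√15/105 ≈ 5.016 m/s.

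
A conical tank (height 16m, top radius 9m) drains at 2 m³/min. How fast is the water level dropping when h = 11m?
512/(9801π) ≈ 0.01663 m/min

r/h = 9/16, so r = (9/16)h
V = (1/3)πr²h = (1/3)π((9/16)h)²h = (27/256)πh³
dV/dh = (81/256)πh²
dh/dt = (dV/dt)/(dV/dh) = -2/((81/256)π·11²) = -512/(9801π) m/min
The level is dropping at 512/(9801π) ≈ 0.01663 m/min.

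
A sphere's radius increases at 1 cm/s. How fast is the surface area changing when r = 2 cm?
16π cm²/s

S = 4πr²
dS/dt = dS/dr · dr/dt = 8πr · 1
At r = 2: dS/dt = 16π cm²/s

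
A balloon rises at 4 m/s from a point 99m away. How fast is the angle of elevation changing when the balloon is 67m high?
0.027712 rad/s

tan(θ) = y/99
sec²(θ) · dθ/dt = (1/99) · dy/dt
dθ/dt = cos²(θ)/99 · 4 = 99/(99² + 67²) · 4
dθ/dt = 0.027712 rad/s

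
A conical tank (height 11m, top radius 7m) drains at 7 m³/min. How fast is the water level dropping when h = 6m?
121/(252π) ≈ 0.1528 m/min

r/h = 7/11, so r = (7/11)h
V = (1/3)πr²h = (1/3)π((7/11)h)²h = (49/363)πh³
dV/dh = (49/121)πh²
dh/dt = (dV/dt)/(dV/dh) = -7/((49/121)π·6²) = -121/(252π) m/min
The level is dropping at 121/(252π) ≈ 0.1528 m/min.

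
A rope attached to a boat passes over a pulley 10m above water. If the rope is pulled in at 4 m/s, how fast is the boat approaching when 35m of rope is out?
28√5/15 ≈ 4.174 m/s

rope² = x² + 10²
x = √(35² - 10²) = 15√5
dx/dt = (rope/x) · d(rope)/dt = (35/(15√5)) · (-4) = -28√5/15 m/s
The boat approaches at 28√5/15 ≈ 4.174 m/s.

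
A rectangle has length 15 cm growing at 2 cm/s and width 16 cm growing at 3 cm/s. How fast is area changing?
77 cm²/s

A = lw
dA/dt = w·dl/dt + l·dw/dt = 16·2 + 15·3 = 77 cm²/s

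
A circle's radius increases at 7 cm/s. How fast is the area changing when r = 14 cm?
196π cm²/s

A = πr²
dA/dt = 2πr · dr/dt = 2π(14)(7) = 196π cm²/s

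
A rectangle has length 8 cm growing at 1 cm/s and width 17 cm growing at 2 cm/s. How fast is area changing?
33 cm²/s

A = lw
dA/dt = w·dl/dt + l·dw/dt = 17·1 + 8·2 = 33 cm²/s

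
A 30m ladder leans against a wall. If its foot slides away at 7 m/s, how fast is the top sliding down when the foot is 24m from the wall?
28/3 ≈ 9.333 m/s

x² + y² = 30²
2x·dx/dt + 2y·dy/dt = 0
dy/dt = -x/y · dx/dt = -24/18 · 7 = -28/3 m/s
The top is descending at 28/3 ≈ 9.333 m/s.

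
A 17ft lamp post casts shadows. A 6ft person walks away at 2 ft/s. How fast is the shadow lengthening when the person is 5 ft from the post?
12/11 ft/s

By similar triangles: 17/(x+s) = 6/s
Solving: s = 6x/11
ds/dt = 6/11 · dx/dt = 6/11 · 2 = 12/11 ft/s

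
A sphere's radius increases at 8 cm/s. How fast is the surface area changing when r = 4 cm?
256π cm²/s

S = 4πr²
dS/dt = dS/dr · dr/dt = 8πr · 8
At r = 4: dS/dt = 256π cm²/s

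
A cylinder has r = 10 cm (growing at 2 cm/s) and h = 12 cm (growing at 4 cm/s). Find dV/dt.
880π cm³/s

V = πr²h
dV/dt = 2πrh·dr/dt + πr²·dh/dt
= 2π(10)(12)(2) + π(10)²(4)
= 880π cm³/s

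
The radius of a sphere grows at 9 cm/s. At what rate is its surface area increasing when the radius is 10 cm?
720π cm²/s

S = 4πr²
dS/dt = dS/dr · dr/dt = 8πr · 9
At r = 10: dS/dt = 720π cm²/s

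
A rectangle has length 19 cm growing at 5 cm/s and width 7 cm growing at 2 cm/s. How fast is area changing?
73 cm²/s

A = lw
dA/dt = w·dl/dt + l·dw/dt = 7·5 + 19·2 = 73 cm²/s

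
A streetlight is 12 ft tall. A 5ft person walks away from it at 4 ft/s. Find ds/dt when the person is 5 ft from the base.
20/7 ft/s

By similar triangles: 12/(x+s) = 5/s
Solving: s = 5x/7
ds/dt = 5/7 · dx/dt = 5/7 · 4 = 20/7 ft/s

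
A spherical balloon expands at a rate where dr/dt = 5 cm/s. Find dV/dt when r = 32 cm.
20480π cm³/s

V = (4/3)πr³
dV/dt = dV/dr · dr/dt = 4πr² · 5
At r = 32: dV/dt = 20480π cm³/s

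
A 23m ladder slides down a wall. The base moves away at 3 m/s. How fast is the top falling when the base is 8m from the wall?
8√465/155 ≈ 1.113 m/s

x² + y² = 23²
2x·dx/dt + 2y·dy/dt = 0
dy/dt = -x/y · dx/dt = -8/√465 · 3 = -8√465/155 m/s
The top is descending at 8√465/155 ≈ 1.113 m/s.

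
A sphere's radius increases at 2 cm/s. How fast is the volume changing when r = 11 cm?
968π cm³/s

V = (4/3)πr³
dV/dt = dV/dr · dr/dt = 4πr² · 2
At r = 11: dV/dt = 968π cm³/s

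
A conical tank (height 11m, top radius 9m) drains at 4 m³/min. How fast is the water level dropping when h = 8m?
121/(1296π) ≈ 0.02972 m/min

r/h = 9/11, so r = (9/11)h
V = (1/3)πr²h = (1/3)π((9/11)h)²h = (27/121)πh³
dV/dh = (81/121)πh²
dh/dt = (dV/dt)/(dV/dh) = -4/((81/121)π·8²) = -121/(1296π) m/min
The level is dropping at 121/(1296π) ≈ 0.02972 m/min.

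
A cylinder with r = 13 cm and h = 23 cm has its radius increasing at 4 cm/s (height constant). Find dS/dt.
392π cm²/s

S = 2πrh + 2πr² (lateral + bases)
dS/dt = (2πh + 4πr)·dr/dt = (2π·23 + 4π·13)·4
= 392π cm²/s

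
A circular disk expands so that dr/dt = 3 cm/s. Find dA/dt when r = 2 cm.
12π cm²/s

A = πr²
dA/dt = 2πr · dr/dt = 2π(2)(3) = 12π cm²/s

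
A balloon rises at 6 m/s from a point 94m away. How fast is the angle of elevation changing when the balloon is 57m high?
0.046669 rad/s

tan(θ) = y/94
sec²(θ) · dθ/dt = (1/94) · dy/dt
dθ/dt = cos²(θ)/94 · 6 = 94/(94² + 57²) · 6
dθ/dt = 0.046669 rad/s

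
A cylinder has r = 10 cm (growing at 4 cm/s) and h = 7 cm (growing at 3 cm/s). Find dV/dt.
860π cm³/s

V = πr²h
dV/dt = 2πrh·dr/dt + πr²·dh/dt
= 2π(10)(7)(4) + π(10)²(3)
= 860π cm³/s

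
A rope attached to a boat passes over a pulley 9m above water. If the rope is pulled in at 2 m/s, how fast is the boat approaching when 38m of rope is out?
76√1363/1363 ≈ 2.059 m/s

rope² = x² + 9²
x = √(38² - 9²) = √1363
dx/dt = (rope/x) · d(rope)/dt = (38/√1363) · (-2) = -76√1363/1363 m/s
The boat approaches at 76√1363/1363 ≈ 2.059 m/s.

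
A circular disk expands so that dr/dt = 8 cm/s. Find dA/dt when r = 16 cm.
256π cm²/s

A = πr²
dA/dt = 2πr · dr/dt = 2π(16)(8) = 256π cm²/s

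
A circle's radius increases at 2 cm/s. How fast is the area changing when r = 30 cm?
120π cm²/s

A = πr²
dA/dt = 2πr · dr/dt = 2π(30)(2) = 120π cm²/s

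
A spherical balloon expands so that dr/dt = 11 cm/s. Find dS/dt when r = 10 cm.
880π cm²/s

S = 4πr²
dS/dt = dS/dr · dr/dt = 8πr · 11
At r = 10: dS/dt = 880π cm²/s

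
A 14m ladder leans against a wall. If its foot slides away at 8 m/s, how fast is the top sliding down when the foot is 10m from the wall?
10√6/3 ≈ 8.165 m/s

x² + y² = 14²
2x·dx/dt + 2y·dy/dt = 0
dy/dt = -x/y · dx/dt = -10/(4√6) · 8 = -10√6/3 m/s
The top is descending at 10√6/3 ≈ 8.165 m/s.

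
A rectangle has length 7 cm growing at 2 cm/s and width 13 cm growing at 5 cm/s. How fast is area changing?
61 cm²/s

A = lw
dA/dt = w·dl/dt + l·dw/dt = 13·2 + 7·5 = 61 cm²/s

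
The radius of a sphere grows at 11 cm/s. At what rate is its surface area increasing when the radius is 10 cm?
880π cm²/s

S = 4πr²
dS/dt = dS/dr · dr/dt = 8πr · 11
At r = 10: dS/dt = 880π cm²/s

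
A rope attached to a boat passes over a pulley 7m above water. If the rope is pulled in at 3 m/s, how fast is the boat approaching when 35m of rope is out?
5√6/4 ≈ 3.062 m/s

rope² = x² + 7²
x = √(35² - 7²) = 14√6
dx/dt = (rope/x) · d(rope)/dt = (35/(14√6)) · (-3) = -5√6/4 m/s
The boat approaches at 5√6/4 ≈ 3.062 m/s.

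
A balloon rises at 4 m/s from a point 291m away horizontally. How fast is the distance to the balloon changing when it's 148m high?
592√106585/106585 ≈ 1.813 m/s

z² = 291² + y²
z = √(291² + 148²) = √106585
dz/dt = y/z · dy/dt = 148/√106585 · 4 = 592√106585/106585 ≈ 1.813 m/s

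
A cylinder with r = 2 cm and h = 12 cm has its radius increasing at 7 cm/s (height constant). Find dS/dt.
224π cm²/s

S = 2πrh + 2πr² (lateral + bases)
dS/dt = (2πh + 4πr)·dr/dt = (2π·12 + 4π·2)·7
= 224π cm²/s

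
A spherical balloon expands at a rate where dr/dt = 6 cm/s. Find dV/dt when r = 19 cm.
8664π cm³/s

V = (4/3)πr³
dV/dt = dV/dr · dr/dt = 4πr² · 6
At r = 19: dV/dt = 8664π cm³/s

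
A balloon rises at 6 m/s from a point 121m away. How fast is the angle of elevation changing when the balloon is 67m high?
0.037951 rad/s

tan(θ) = y/121
sec²(θ) · dθ/dt = (1/121) · dy/dt
dθ/dt = cos²(θ)/121 · 6 = 121/(121² + 67²) · 6
dθ/dt = 0.037951 rad/s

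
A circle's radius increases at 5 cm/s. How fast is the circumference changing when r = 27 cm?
10π cm/s

C = 2πr
dC/dt = 2π · dr/dt = 2π · 5 = 10π cm/s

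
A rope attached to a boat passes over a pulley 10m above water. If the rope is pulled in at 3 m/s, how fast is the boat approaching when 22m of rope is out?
11√6/8 ≈ 3.368 m/s

rope² = x² + 10²
x = √(22² - 10²) = 8√6
dx/dt = (rope/x) · d(rope)/dt = (22/(8√6)) · (-3) = -11√6/8 m/s
The boat approaches at 11√6/8 ≈ 3.368 m/s.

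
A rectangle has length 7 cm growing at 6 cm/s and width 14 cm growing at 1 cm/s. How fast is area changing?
91 cm²/s

A = lw
dA/dt = w·dl/dt + l·dw/dt = 14·6 + 7·1 = 91 cm²/s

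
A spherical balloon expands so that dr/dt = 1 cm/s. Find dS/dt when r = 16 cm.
128π cm²/s

S = 4πr²
dS/dt = dS/dr · dr/dt = 8πr · 1
At r = 16: dS/dt = 128π cm²/s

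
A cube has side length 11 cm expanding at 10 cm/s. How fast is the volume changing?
3630 cm³/s

V = s³
dV/dt = 3s² · ds/dt = 3·11²·10 = 3630 cm³/s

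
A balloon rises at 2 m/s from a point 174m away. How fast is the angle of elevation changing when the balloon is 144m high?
0.006822 rad/s

tan(θ) = y/174
sec²(θ) · dθ/dt = (1/174) · dy/dt
dθ/dt = cos²(θ)/174 · 2 = 174/(174² + 144²) · 2
dθ/dt = 0.006822 rad/s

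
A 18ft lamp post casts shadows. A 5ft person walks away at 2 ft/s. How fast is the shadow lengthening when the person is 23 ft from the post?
10/13 ft/s

By similar triangles: 18/(x+s) = 5/s
Solving: s = 5x/13
ds/dt = 5/13 · dx/dt = 5/13 · 2 = 10/13 ft/s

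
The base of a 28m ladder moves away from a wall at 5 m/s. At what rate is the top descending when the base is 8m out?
2√5/3 ≈ 1.491 m/s

x² + y² = 28²
2x·dx/dt + 2y·dy/dt = 0
dy/dt = -x/y · dx/dt = -8/(12√5) · 5 = -2√5/3 m/s
The top is descending at 2√5/3 ≈ 1.491 m/s.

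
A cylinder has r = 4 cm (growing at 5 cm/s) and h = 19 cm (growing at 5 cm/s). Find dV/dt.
840π cm³/s

V = πr²h
dV/dt = 2πrh·dr/dt + πr²·dh/dt
= 2π(4)(19)(5) + π(4)²(5)
= 840π cm³/s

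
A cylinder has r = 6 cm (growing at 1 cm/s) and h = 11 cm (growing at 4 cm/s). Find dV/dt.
276π cm³/s

V = πr²h
dV/dt = 2πrh·dr/dt + πr²·dh/dt
= 2π(6)(11)(1) + π(6)²(4)
= 276π cm³/s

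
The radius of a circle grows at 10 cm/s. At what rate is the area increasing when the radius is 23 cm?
460π cm²/s

A = πr²
dA/dt = 2πr · dr/dt = 2π(23)(10) = 460π cm²/s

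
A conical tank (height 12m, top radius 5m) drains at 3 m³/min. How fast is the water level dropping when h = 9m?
16/(75π) ≈ 0.06791 m/min

r/h = 5/12, so r = (5/12)h
V = (1/3)πr²h = (1/3)π((5/12)h)²h = (25/432)πh³
dV/dh = (25/144)πh²
dh/dt = (dV/dt)/(dV/dh) = -3/((25/144)π·9²) = -16/(75π) m/min
The level is dropping at 16/(75π) ≈ 0.06791 m/min.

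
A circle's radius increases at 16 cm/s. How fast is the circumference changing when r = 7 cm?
32π cm/s

C = 2πr
dC/dt = 2π · dr/dt = 2π · 16 = 32π cm/s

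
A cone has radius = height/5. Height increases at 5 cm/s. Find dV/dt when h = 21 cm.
441π/5 cm³/s

V = (1/3)π(h/5)²h = πh³/75
dV/dt = πh²/25 · 5
At h = 21: dV/dt = 441π/5 cm³/s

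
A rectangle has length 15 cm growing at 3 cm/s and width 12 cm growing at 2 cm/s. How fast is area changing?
66 cm²/s

A = lw
dA/dt = w·dl/dt + l·dw/dt = 12·3 + 15·2 = 66 cm²/s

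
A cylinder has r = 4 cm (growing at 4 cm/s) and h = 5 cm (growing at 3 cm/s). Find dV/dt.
208π cm³/s

V = πr²h
dV/dt = 2πrh·dr/dt + πr²·dh/dt
= 2π(4)(5)(4) + π(4)²(3)
= 208π cm³/s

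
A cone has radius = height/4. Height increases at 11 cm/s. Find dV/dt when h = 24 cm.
396π cm³/s

V = (1/3)π(h/4)²h = πh³/48
dV/dt = πh²/16 · 11
At h = 24: dV/dt = 396π cm³/s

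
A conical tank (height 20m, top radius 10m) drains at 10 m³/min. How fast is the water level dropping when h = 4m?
5/(2π) ≈ 0.7958 m/min

r/h = 10/20, so r = (1/2)h
V = (1/3)πr²h = (1/3)π((1/2)h)²h = (1/12)πh³
dV/dh = (1/4)πh²
dh/dt = (dV/dt)/(dV/dh) = -10/((1/4)π·4²) = -5/(2π) m/min
The level is dropping at 5/(2π) ≈ 0.7958 m/min.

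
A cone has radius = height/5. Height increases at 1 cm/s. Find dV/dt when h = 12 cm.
144π/25 cm³/s

V = (1/3)π(h/5)²h = πh³/75
dV/dt = πh²/25 · 1
At h = 12: dV/dt = 144π/25 cm³/s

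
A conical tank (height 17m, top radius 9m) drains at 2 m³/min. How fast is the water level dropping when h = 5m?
578/(2025π) ≈ 0.09086 m/min

r/h = 9/17, so r = (9/17)h
V = (1/3)πr²h = (1/3)π((9/17)h)²h = (27/289)πh³
dV/dh = (81/289)πh²
dh/dt = (dV/dt)/(dV/dh) = -2/((81/289)π·5²) = -578/(2025π) m/min
The level is dropping at 578/(2025π) ≈ 0.09086 m/min.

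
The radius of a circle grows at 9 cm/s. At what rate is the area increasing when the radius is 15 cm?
270π cm²/s

A = πr²
dA/dt = 2πr · dr/dt = 2π(15)(9) = 270π cm²/s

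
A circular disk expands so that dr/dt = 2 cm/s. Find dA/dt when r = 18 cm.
72π cm²/s

A = πr²
dA/dt = 2πr · dr/dt = 2π(18)(2) = 72π cm²/s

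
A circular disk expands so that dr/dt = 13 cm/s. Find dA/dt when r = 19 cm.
494π cm²/s

A = πr²
dA/dt = 2πr · dr/dt = 2π(19)(13) = 494π cm²/s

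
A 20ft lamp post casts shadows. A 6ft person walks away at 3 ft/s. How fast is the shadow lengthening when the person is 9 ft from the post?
9/7 ft/s

By similar triangles: 20/(x+s) = 6/s
Solving: s = 6x/14
ds/dt = 6/14 · dx/dt = 3/7 · 3 = 9/7 ft/s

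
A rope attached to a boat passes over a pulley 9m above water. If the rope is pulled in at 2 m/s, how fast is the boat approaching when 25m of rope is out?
25√34/68 ≈ 2.144 m/s

rope² = x² + 9²
x = √(25² - 9²) = 4√34
dx/dt = (rope/x) · d(rope)/dt = (25/(4√34)) · (-2) = -25√34/68 m/s
The boat approaches at 25√34/68 ≈ 2.144 m/s.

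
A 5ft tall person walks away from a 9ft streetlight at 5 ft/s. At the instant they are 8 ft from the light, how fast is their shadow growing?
25/4 ft/s

By similar triangles: 9/(x+s) = 5/s
Solving: s = 5x/4
ds/dt = 5/4 · dx/dt = 5/4 · 5 = 25/4 ft/s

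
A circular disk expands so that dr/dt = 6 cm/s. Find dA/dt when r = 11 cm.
132π cm²/s

A = πr²
dA/dt = 2πr · dr/dt = 2π(11)(6) = 132π cm²/s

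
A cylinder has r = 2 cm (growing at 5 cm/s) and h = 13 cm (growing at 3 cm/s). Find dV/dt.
272π cm³/s

V = πr²h
dV/dt = 2πrh·dr/dt + πr²·dh/dt
= 2π(2)(13)(5) + π(2)²(3)
= 272π cm³/s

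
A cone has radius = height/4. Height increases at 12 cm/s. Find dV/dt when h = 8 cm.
48π cm³/s

V = (1/3)π(h/4)²h = πh³/48
dV/dt = πh²/16 · 12
At h = 8: dV/dt = 48π cm³/s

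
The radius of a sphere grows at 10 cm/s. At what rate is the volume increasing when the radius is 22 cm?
19360π cm³/s

V = (4/3)πr³
dV/dt = dV/dr · dr/dt = 4πr² · 10
At r = 22: dV/dt = 19360π cm³/s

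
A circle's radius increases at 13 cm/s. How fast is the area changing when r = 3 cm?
78π cm²/s

A = πr²
dA/dt = 2πr · dr/dt = 2π(3)(13) = 78π cm²/s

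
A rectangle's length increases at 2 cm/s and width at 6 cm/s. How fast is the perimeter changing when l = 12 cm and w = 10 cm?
16 cm/s

P = 2(l + w)
dP/dt = 2(dl/dt + dw/dt) = 2(2 + 6) = 16 cm/s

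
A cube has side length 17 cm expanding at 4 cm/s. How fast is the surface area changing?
816 cm²/s

A = 6s²
dA/dt = 12s · ds/dt = 12·17·4 = 816 cm²/s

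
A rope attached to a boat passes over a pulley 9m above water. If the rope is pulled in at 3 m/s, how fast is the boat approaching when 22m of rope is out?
66√403/403 ≈ 3.288 m/s

rope² = x² + 9²
x = √(22² - 9²) = √403
dx/dt = (rope/x) · d(rope)/dt = (22/√403) · (-3) = -66√403/403 m/s
The boat approaches at 66√403/403 ≈ 3.288 m/s.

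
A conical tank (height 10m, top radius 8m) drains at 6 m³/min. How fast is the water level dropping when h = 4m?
75/(128π) ≈ 0.1865 m/min

r/h = 8/10, so r = (4/5)h
V = (1/3)πr²h = (1/3)π((4/5)h)²h = (16/75)πh³
dV/dh = (16/25)πh²
dh/dt = (dV/dt)/(dV/dh) = -6/((16/25)π·4²) = -75/(128π) m/min
The level is dropping at 75/(128π) ≈ 0.1865 m/min.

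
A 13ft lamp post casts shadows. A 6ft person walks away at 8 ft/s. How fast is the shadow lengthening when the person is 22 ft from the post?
48/7 ft/s

By similar triangles: 13/(x+s) = 6/s
Solving: s = 6x/7
ds/dt = 6/7 · dx/dt = 6/7 · 8 = 48/7 ft/s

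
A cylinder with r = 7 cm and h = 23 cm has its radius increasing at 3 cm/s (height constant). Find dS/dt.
222π cm²/s

S = 2πrh + 2πr² (lateral + bases)
dS/dt = (2πh + 4πr)·dr/dt = (2π·23 + 4π·7)·3
= 222π cm²/s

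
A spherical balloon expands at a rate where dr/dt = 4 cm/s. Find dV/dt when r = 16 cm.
4096π cm³/s

V = (4/3)πr³
dV/dt = dV/dr · dr/dt = 4πr² · 4
At r = 16: dV/dt = 4096π cm³/s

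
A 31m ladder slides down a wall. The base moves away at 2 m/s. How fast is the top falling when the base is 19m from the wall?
19√6/30 ≈ 1.551 m/s

x² + y² = 31²
2x·dx/dt + 2y·dy/dt = 0
dy/dt = -x/y · dx/dt = -19/(10√6) · 2 = -19√6/30 m/s
The top is descending at 19√6/30 ≈ 1.551 m/s.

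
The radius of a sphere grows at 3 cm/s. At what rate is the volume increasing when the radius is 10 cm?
1200π cm³/s

V = (4/3)πr³
dV/dt = dV/dr · dr/dt = 4πr² · 3
At r = 10: dV/dt = 1200π cm³/s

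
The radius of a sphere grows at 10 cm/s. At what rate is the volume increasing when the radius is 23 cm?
21160π cm³/s

V = (4/3)πr³
dV/dt = dV/dr · dr/dt = 4πr² · 10
At r = 23: dV/dt = 21160π cm³/s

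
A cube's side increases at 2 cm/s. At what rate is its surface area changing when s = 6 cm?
144 cm²/s

A = 6s²
dA/dt = 12s · ds/dt = 12·6·2 = 144 cm²/s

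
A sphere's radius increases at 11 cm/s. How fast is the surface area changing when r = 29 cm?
2552π cm²/s

S = 4πr²
dS/dt = dS/dr · dr/dt = 8πr · 11
At r = 29: dS/dt = 2552π cm²/s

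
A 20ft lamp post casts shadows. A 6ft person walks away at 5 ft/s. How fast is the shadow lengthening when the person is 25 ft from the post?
15/7 ft/s

By similar triangles: 20/(x+s) = 6/s
Solving: s = 6x/14
ds/dt = 6/14 · dx/dt = 3/7 · 5 = 15/7 ft/s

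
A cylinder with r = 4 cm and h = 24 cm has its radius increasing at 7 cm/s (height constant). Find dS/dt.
448π cm²/s

S = 2πrh + 2πr² (lateral + bases)
dS/dt = (2πh + 4πr)·dr/dt = (2π·24 + 4π·4)·7
= 448π cm²/s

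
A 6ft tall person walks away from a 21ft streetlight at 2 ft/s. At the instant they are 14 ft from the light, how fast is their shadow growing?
4/5 ft/s

By similar triangles: 21/(x+s) = 6/s
Solving: s = 6x/15
ds/dt = 6/15 · dx/dt = 2/5 · 2 = 4/5 ft/s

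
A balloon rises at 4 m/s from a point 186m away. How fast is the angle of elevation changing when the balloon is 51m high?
0.020002 rad/s

tan(θ) = y/186
sec²(θ) · dθ/dt = (1/186) · dy/dt
dθ/dt = cos²(θ)/186 · 4 = 186/(186² + 51²) · 4
dθ/dt = 0.020002 rad/s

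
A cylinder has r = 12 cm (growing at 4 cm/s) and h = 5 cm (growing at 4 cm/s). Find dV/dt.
1056π cm³/s

V = πr²h
dV/dt = 2πrh·dr/dt + πr²·dh/dt
= 2π(12)(5)(4) + π(12)²(4)
= 1056π cm³/s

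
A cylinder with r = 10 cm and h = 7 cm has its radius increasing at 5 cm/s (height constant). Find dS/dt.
270π cm²/s

S = 2πrh + 2πr² (lateral + bases)
dS/dt = (2πh + 4πr)·dr/dt = (2π·7 + 4π·10)·5
= 270π cm²/s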